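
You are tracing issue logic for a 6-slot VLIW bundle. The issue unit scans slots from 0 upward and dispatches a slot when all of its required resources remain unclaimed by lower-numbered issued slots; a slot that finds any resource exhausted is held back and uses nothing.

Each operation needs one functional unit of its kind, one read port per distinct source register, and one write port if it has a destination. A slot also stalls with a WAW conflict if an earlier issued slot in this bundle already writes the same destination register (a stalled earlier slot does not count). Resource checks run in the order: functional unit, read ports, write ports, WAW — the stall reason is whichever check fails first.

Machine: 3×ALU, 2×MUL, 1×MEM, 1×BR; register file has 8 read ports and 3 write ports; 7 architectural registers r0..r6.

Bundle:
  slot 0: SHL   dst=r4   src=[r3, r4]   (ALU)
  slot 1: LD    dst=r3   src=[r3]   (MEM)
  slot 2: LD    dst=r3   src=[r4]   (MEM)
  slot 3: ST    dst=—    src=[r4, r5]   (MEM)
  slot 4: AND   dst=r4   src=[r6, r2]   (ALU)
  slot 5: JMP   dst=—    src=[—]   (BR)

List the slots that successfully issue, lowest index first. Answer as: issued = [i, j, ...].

issued = [0, 1, 5]

(0) want 1×ALU +2rd +1wr — yes → AL2|MU2|ME1|BR1|rd6|wr2
(1) want 1×MEM +1rd +1wr — yes → AL2|MU2|ME0|BR1|rd5|wr1
(2) want 1×MEM +1rd +1wr — FU → AL2|MU2|ME0|BR1|rd5|wr1
(3) want 1×MEM +2rd +0wr — FU → AL2|MU2|ME0|BR1|rd5|wr1
(4) want 1×ALU +2rd +1wr — WAW → AL2|MU2|ME0|BR1|rd5|wr1
(5) want 1×BR +0rd +0wr — yes → AL2|MU2|ME0|BR0|rd5|wr1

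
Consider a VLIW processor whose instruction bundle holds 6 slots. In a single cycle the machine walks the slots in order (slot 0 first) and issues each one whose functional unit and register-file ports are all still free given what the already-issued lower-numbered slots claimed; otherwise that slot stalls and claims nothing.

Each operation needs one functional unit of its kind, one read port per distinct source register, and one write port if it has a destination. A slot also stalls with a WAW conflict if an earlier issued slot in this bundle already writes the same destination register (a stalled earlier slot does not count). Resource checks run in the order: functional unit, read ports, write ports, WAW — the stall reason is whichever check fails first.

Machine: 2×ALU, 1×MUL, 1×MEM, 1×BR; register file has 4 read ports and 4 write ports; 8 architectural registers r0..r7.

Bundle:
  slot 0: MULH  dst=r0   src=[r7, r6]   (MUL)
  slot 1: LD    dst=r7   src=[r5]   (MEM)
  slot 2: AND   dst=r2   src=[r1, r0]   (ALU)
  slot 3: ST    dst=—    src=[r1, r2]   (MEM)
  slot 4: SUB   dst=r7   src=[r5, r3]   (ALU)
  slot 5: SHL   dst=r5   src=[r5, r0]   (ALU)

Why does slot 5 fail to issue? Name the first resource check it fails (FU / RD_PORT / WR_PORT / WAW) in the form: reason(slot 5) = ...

reason(slot 5) = RD_PORT

[0] MUL needs rd=2 wr=1: ok; after: ALU=2 MUL=0 MEM=1 BR=1, R=2, W=3
[1] MEM needs rd=1 wr=1: ok; after: ALU=2 MUL=0 MEM=0 BR=1, R=1, W=2
[2] ALU needs rd=2 wr=1: RD_PORT; after: ALU=2 MUL=0 MEM=0 BR=1, R=1, W=2
[3] MEM needs rd=2 wr=0: FU; after: ALU=2 MUL=0 MEM=0 BR=1, R=1, W=2
[4] ALU needs rd=2 wr=1: RD_PORT; after: ALU=2 MUL=0 MEM=0 BR=1, R=1, W=2
[5] ALU needs rd=2 wr=1: RD_PORT; after: ALU=2 MUL=0 MEM=0 BR=1, R=1, W=2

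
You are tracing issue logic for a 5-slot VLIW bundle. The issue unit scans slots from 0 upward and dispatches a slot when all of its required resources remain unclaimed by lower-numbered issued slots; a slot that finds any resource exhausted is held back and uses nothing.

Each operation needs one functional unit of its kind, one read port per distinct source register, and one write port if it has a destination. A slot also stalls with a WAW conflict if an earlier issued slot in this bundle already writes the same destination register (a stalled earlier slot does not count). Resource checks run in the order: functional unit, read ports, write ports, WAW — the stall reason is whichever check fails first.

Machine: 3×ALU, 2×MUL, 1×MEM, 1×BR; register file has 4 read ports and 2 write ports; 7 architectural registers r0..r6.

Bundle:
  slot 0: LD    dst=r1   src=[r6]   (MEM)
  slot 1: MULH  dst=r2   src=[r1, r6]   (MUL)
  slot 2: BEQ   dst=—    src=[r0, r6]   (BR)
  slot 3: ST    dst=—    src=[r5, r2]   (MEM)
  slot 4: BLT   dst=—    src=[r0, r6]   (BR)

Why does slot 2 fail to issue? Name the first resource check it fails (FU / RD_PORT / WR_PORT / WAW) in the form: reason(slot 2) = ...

reason(slot 2) = RD_PORT

  0. MEM→r1 ⇒ go  {3A/2Mu/0Ld/1B | 3r 1w}
  1. MUL→r2 ⇒ go  {3A/1Mu/0Ld/1B | 1r 0w}
  2. BR ⇒ no(RD_PORT)  {3A/1Mu/0Ld/1B | 1r 0w}
  3. MEM ⇒ no(FU)  {3A/1Mu/0Ld/1B | 1r 0w}
  4. BR ⇒ no(RD_PORT)  {3A/1Mu/0Ld/1B | 1r 0w}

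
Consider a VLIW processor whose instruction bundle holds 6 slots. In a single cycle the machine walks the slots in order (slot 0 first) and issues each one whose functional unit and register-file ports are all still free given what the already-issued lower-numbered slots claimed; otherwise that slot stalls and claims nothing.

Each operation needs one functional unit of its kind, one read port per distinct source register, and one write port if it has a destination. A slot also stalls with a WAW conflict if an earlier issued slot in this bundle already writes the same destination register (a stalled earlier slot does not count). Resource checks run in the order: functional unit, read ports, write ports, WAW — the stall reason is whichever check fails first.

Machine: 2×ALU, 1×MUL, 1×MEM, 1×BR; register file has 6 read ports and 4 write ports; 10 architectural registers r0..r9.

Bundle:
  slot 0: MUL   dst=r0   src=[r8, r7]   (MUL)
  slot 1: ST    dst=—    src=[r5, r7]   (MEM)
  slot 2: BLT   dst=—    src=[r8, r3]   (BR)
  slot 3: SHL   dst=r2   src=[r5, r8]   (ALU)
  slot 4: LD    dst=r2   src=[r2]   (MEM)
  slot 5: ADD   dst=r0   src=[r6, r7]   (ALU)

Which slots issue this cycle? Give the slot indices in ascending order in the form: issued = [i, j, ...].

issued = [0, 1, 2]

(0) want 1×MUL +2rd +1wr — yes → AL2|MU0|ME1|BR1|rd4|wr3
(1) want 1×MEM +2rd +0wr — yes → AL2|MU0|ME0|BR1|rd2|wr3
(2) want 1×BR +2rd +0wr — yes → AL2|MU0|ME0|BR0|rd0|wr3
(3) want 1×ALU +2rd +1wr — RD_PORT → AL2|MU0|ME0|BR0|rd0|wr3
(4) want 1×MEM +1rd +1wr — FU → AL2|MU0|ME0|BR0|rd0|wr3
(5) want 1×ALU +2rd +1wr — RD_PORT → AL2|MU0|ME0|BR0|rd0|wr3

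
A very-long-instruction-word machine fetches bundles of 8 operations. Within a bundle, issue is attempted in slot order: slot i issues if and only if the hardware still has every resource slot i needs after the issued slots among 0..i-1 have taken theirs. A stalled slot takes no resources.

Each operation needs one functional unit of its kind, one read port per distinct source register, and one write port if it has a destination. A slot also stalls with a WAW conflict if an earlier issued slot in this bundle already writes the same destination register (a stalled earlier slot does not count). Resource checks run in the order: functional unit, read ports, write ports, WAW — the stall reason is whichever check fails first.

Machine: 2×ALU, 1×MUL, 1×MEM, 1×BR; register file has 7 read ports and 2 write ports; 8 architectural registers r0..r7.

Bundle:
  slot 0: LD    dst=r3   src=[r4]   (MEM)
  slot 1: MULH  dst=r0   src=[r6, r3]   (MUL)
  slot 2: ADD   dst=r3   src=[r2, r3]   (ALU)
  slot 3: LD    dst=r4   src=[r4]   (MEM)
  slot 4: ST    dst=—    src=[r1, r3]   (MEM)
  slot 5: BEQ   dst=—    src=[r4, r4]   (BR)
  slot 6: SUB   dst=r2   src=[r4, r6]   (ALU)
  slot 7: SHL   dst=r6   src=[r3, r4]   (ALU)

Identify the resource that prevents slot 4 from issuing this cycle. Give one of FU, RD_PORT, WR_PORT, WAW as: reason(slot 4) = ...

  0. MEM→r3 ⇒ go  {2A/1Mu/0Ld/1B | 6r 1w}
  1. MUL→r0 ⇒ go  {2A/0Mu/0Ld/1B | 4r 0w}
  2. ALU→r3 ⇒ no(WR_PORT)  {2A/0Mu/0Ld/1B | 4r 0w}
  3. MEM→r4 ⇒ no(FU)  {2A/0Mu/0Ld/1B | 4r 0w}
  4. MEM ⇒ no(FU)  {2A/0Mu/0Ld/1B | 4r 0w}
  5. BR ⇒ go  {2A/0Mu/0Ld/0B | 3r 0w}
  6. ALU→r2 ⇒ no(WR_PORT)  {2A/0Mu/0Ld/0B | 3r 0w}
  7. ALU→r6 ⇒ no(WR_PORT)  {2A/0Mu/0Ld/0B | 3r 0w}

reason(slot 4) = FU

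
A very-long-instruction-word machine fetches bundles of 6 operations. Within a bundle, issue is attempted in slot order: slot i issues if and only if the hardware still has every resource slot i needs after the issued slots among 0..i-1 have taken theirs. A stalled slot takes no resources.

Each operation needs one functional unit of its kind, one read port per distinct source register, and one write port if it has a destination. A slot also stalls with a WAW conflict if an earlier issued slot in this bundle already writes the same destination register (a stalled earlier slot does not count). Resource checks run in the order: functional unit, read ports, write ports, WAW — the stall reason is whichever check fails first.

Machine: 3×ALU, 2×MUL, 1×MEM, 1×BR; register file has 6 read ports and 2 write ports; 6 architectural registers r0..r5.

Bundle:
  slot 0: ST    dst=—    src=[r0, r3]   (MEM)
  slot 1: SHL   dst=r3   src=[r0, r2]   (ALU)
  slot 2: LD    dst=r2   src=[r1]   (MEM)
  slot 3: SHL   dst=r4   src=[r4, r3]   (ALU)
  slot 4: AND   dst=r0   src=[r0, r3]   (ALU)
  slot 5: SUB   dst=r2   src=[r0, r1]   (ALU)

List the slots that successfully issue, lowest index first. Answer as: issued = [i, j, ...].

issued = [0, 1, 3]

#0 MEM src=r0,r3 dispatched  <A:3 Mu:2 Ld:0 B:1 rd:4 wr:2>
#1 ALU src=r0,r2 dispatched  <A:2 Mu:2 Ld:0 B:1 rd:2 wr:1>
#2 MEM src=r1 held:FU  <A:2 Mu:2 Ld:0 B:1 rd:2 wr:1>
#3 ALU src=r4,r3 dispatched  <A:1 Mu:2 Ld:0 B:1 rd:0 wr:0>
#4 ALU src=r0,r3 held:RD_PORT  <A:1 Mu:2 Ld:0 B:1 rd:0 wr:0>
#5 ALU src=r0,r1 held:RD_PORT  <A:1 Mu:2 Ld:0 B:1 rd:0 wr:0>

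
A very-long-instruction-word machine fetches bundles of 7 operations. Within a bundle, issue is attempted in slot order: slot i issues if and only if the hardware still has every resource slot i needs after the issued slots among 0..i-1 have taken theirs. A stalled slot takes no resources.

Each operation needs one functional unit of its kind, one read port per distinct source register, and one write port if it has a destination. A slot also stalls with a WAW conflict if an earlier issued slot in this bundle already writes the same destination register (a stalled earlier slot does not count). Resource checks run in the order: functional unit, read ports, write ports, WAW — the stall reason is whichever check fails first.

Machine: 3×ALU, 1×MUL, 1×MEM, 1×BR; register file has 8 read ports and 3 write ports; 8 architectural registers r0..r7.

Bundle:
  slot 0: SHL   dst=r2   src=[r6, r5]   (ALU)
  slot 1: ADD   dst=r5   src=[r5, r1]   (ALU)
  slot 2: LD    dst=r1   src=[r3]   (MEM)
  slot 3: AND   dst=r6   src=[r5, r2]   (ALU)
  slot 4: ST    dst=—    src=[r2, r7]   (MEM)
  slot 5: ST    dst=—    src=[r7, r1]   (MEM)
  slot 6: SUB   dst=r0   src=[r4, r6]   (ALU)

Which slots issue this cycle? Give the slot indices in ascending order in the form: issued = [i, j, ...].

issued = [0, 1, 2]

[0] ALU needs rd=2 wr=1: ok; after: ALU=2 MUL=1 MEM=1 BR=1, R=6, W=2
[1] ALU needs rd=2 wr=1: ok; after: ALU=1 MUL=1 MEM=1 BR=1, R=4, W=1
[2] MEM needs rd=1 wr=1: ok; after: ALU=1 MUL=1 MEM=0 BR=1, R=3, W=0
[3] ALU needs rd=2 wr=1: WR_PORT; after: ALU=1 MUL=1 MEM=0 BR=1, R=3, W=0
[4] MEM needs rd=2 wr=0: FU; after: ALU=1 MUL=1 MEM=0 BR=1, R=3, W=0
[5] MEM needs rd=2 wr=0: FU; after: ALU=1 MUL=1 MEM=0 BR=1, R=3, W=0
[6] ALU needs rd=2 wr=1: WR_PORT; after: ALU=1 MUL=1 MEM=0 BR=1, R=3, W=0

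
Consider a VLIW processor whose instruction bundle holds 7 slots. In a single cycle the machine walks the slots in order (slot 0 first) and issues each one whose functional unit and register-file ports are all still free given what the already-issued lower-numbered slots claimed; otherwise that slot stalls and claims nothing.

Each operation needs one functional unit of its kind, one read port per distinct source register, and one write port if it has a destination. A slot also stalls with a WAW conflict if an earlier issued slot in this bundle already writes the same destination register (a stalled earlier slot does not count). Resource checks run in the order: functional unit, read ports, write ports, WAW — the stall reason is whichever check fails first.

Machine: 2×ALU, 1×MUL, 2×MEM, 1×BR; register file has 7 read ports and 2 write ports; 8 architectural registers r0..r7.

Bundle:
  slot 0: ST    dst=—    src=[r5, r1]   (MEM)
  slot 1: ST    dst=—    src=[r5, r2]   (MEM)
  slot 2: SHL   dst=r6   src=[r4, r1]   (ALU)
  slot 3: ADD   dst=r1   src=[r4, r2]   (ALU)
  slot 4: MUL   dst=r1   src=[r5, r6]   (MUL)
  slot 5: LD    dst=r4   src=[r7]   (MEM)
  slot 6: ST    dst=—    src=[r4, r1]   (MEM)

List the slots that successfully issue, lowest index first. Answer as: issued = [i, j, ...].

issued = [0, 1, 2]

(0) want 1×MEM +2rd +0wr — yes → AL2|MU1|ME1|BR1|rd5|wr2
(1) want 1×MEM +2rd +0wr — yes → AL2|MU1|ME0|BR1|rd3|wr2
(2) want 1×ALU +2rd +1wr — yes → AL1|MU1|ME0|BR1|rd1|wr1
(3) want 1×ALU +2rd +1wr — RD_PORT → AL1|MU1|ME0|BR1|rd1|wr1
(4) want 1×MUL +2rd +1wr — RD_PORT → AL1|MU1|ME0|BR1|rd1|wr1
(5) want 1×MEM +1rd +1wr — FU → AL1|MU1|ME0|BR1|rd1|wr1
(6) want 1×MEM +2rd +0wr — FU → AL1|MU1|ME0|BR1|rd1|wr1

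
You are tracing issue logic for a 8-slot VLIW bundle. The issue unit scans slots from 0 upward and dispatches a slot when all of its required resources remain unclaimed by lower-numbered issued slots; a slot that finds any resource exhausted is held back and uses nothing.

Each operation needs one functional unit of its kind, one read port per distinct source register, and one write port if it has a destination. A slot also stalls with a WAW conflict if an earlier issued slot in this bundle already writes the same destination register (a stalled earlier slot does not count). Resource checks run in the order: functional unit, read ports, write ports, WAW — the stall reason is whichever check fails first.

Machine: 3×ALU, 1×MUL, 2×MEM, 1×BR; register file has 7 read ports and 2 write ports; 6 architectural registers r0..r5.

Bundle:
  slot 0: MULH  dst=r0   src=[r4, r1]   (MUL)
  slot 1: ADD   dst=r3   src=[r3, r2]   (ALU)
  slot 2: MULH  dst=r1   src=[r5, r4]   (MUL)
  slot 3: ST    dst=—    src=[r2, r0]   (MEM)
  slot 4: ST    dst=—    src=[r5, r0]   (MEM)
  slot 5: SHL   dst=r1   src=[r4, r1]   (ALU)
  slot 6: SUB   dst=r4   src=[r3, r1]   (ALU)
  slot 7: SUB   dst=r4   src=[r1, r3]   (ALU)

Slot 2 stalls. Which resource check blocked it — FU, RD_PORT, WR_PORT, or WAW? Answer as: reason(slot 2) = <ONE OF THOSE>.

reason(slot 2) = FU

#0 MUL src=r4,r1 dispatched  <A:3 Mu:0 Ld:2 B:1 rd:5 wr:1>
#1 ALU src=r3,r2 dispatched  <A:2 Mu:0 Ld:2 B:1 rd:3 wr:0>
#2 MUL src=r5,r4 held:FU  <A:2 Mu:0 Ld:2 B:1 rd:3 wr:0>
#3 MEM src=r2,r0 dispatched  <A:2 Mu:0 Ld:1 B:1 rd:1 wr:0>
#4 MEM src=r5,r0 held:RD_PORT  <A:2 Mu:0 Ld:1 B:1 rd:1 wr:0>
#5 ALU src=r4,r1 held:RD_PORT  <A:2 Mu:0 Ld:1 B:1 rd:1 wr:0>
#6 ALU src=r3,r1 held:RD_PORT  <A:2 Mu:0 Ld:1 B:1 rd:1 wr:0>
#7 ALU src=r1,r3 held:RD_PORT  <A:2 Mu:0 Ld:1 B:1 rd:1 wr:0>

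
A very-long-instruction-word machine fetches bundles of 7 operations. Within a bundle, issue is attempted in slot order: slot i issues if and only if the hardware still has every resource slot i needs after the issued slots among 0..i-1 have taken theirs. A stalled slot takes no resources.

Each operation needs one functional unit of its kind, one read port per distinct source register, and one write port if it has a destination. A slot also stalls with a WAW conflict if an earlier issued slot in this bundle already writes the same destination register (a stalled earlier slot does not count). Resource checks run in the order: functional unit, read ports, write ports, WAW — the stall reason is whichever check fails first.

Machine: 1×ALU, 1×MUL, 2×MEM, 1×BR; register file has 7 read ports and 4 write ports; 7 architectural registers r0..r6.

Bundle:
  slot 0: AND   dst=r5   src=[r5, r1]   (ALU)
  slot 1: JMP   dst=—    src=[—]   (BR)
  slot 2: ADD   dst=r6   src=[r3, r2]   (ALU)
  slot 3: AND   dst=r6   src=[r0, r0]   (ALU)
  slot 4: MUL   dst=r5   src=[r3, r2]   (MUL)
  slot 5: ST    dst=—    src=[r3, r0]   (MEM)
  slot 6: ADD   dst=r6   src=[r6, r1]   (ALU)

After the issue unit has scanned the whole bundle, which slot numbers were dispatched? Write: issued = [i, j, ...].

[0] ALU needs rd=2 wr=1: ok; after: ALU=0 MUL=1 MEM=2 BR=1, R=5, W=3
[1] BR needs rd=0 wr=0: ok; after: ALU=0 MUL=1 MEM=2 BR=0, R=5, W=3
[2] ALU needs rd=2 wr=1: FU; after: ALU=0 MUL=1 MEM=2 BR=0, R=5, W=3
[3] ALU needs rd=1 wr=1: FU; after: ALU=0 MUL=1 MEM=2 BR=0, R=5, W=3
[4] MUL needs rd=2 wr=1: WAW; after: ALU=0 MUL=1 MEM=2 BR=0, R=5, W=3
[5] MEM needs rd=2 wr=0: ok; after: ALU=0 MUL=1 MEM=1 BR=0, R=3, W=3
[6] ALU needs rd=2 wr=1: FU; after: ALU=0 MUL=1 MEM=1 BR=0, R=3, W=3

issued = [0, 1, 5]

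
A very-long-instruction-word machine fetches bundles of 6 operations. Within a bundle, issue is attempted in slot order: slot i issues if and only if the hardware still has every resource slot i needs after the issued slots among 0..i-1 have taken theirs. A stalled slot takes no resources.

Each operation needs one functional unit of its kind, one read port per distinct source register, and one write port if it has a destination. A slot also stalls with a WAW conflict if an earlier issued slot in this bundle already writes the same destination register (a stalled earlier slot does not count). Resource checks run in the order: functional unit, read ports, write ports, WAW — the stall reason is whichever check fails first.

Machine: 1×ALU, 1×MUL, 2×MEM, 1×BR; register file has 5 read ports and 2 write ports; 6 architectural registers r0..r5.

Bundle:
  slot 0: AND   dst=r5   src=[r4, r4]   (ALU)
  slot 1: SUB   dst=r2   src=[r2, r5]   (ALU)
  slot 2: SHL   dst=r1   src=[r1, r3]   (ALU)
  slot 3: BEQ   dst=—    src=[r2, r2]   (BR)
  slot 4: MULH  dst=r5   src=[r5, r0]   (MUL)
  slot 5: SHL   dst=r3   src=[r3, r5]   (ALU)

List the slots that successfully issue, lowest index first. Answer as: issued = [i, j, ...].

issued = [0, 3]

[0] ALU needs rd=1 wr=1: ok; after: ALU=0 MUL=1 MEM=2 BR=1, R=4, W=1
[1] ALU needs rd=2 wr=1: FU; after: ALU=0 MUL=1 MEM=2 BR=1, R=4, W=1
[2] ALU needs rd=2 wr=1: FU; after: ALU=0 MUL=1 MEM=2 BR=1, R=4, W=1
[3] BR needs rd=1 wr=0: ok; after: ALU=0 MUL=1 MEM=2 BR=0, R=3, W=1
[4] MUL needs rd=2 wr=1: WAW; after: ALU=0 MUL=1 MEM=2 BR=0, R=3, W=1
[5] ALU needs rd=2 wr=1: FU; after: ALU=0 MUL=1 MEM=2 BR=0, R=3, W=1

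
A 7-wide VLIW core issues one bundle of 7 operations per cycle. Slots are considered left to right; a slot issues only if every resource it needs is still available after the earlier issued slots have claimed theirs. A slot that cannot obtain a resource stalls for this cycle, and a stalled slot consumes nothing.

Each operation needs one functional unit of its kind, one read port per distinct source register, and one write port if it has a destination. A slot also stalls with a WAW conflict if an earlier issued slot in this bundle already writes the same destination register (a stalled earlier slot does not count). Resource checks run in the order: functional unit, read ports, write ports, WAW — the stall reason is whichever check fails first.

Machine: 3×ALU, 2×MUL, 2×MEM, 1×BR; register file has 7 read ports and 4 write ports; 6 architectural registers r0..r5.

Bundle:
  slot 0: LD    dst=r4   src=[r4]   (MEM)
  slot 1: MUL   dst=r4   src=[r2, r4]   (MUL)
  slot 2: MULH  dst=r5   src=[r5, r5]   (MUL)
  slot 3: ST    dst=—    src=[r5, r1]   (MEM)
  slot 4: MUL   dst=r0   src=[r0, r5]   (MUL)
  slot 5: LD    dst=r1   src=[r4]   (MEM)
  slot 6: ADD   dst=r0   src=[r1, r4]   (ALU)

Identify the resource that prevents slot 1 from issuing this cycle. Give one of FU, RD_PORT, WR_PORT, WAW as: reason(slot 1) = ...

#0 MEM src=r4 dispatched  <A:3 Mu:2 Ld:1 B:1 rd:6 wr:3>
#1 MUL src=r2,r4 held:WAW  <A:3 Mu:2 Ld:1 B:1 rd:6 wr:3>
#2 MUL src=r5,r5 dispatched  <A:3 Mu:1 Ld:1 B:1 rd:5 wr:2>
#3 MEM src=r5,r1 dispatched  <A:3 Mu:1 Ld:0 B:1 rd:3 wr:2>
#4 MUL src=r0,r5 dispatched  <A:3 Mu:0 Ld:0 B:1 rd:1 wr:1>
#5 MEM src=r4 held:FU  <A:3 Mu:0 Ld:0 B:1 rd:1 wr:1>
#6 ALU src=r1,r4 held:RD_PORT  <A:3 Mu:0 Ld:0 B:1 rd:1 wr:1>

reason(slot 1) = WAW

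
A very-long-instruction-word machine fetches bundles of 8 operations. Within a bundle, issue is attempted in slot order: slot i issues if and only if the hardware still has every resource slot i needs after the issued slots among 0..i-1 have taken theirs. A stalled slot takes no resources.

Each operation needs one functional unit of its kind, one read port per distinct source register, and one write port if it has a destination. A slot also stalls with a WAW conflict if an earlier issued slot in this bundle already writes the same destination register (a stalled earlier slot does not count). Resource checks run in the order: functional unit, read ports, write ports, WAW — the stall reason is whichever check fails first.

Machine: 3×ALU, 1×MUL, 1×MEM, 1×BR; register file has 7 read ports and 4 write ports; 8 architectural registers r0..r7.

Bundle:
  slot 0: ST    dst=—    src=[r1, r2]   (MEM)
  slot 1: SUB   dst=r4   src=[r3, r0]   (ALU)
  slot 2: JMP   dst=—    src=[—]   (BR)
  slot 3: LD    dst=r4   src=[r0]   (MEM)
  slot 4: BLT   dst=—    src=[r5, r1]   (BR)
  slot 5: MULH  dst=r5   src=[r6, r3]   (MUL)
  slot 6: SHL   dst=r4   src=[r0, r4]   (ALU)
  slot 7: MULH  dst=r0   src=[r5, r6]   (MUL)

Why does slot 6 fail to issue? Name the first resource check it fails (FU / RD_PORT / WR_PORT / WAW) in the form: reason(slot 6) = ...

reason(slot 6) = RD_PORT

[0] MEM needs rd=2 wr=0: ok; after: ALU=3 MUL=1 MEM=0 BR=1, R=5, W=4
[1] ALU needs rd=2 wr=1: ok; after: ALU=2 MUL=1 MEM=0 BR=1, R=3, W=3
[2] BR needs rd=0 wr=0: ok; after: ALU=2 MUL=1 MEM=0 BR=0, R=3, W=3
[3] MEM needs rd=1 wr=1: FU; after: ALU=2 MUL=1 MEM=0 BR=0, R=3, W=3
[4] BR needs rd=2 wr=0: FU; after: ALU=2 MUL=1 MEM=0 BR=0, R=3, W=3
[5] MUL needs rd=2 wr=1: ok; after: ALU=2 MUL=0 MEM=0 BR=0, R=1, W=2
[6] ALU needs rd=2 wr=1: RD_PORT; after: ALU=2 MUL=0 MEM=0 BR=0, R=1, W=2
[7] MUL needs rd=2 wr=1: FU; after: ALU=2 MUL=0 MEM=0 BR=0, R=1, W=2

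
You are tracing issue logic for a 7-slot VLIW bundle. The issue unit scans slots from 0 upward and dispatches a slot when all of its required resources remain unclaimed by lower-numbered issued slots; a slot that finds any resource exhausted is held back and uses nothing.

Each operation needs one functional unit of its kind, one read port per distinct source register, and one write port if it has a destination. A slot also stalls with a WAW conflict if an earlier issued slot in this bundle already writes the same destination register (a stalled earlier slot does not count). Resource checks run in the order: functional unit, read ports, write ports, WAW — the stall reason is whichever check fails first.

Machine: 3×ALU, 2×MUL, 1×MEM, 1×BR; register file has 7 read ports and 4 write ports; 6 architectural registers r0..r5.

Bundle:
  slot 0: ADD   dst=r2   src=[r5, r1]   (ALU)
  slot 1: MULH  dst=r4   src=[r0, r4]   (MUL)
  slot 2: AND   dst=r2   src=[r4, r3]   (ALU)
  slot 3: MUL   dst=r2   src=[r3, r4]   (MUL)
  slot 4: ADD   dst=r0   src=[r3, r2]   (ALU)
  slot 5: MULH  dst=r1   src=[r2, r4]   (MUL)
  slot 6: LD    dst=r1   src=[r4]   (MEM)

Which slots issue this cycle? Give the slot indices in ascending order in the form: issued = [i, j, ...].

  0. ALU→r2 ⇒ go  {2A/2Mu/1Ld/1B | 5r 3w}
  1. MUL→r4 ⇒ go  {2A/1Mu/1Ld/1B | 3r 2w}
  2. ALU→r2 ⇒ no(WAW)  {2A/1Mu/1Ld/1B | 3r 2w}
  3. MUL→r2 ⇒ no(WAW)  {2A/1Mu/1Ld/1B | 3r 2w}
  4. ALU→r0 ⇒ go  {1A/1Mu/1Ld/1B | 1r 1w}
  5. MUL→r1 ⇒ no(RD_PORT)  {1A/1Mu/1Ld/1B | 1r 1w}
  6. MEM→r1 ⇒ go  {1A/1Mu/0Ld/1B | 0r 0w}

issued = [0, 1, 4, 6]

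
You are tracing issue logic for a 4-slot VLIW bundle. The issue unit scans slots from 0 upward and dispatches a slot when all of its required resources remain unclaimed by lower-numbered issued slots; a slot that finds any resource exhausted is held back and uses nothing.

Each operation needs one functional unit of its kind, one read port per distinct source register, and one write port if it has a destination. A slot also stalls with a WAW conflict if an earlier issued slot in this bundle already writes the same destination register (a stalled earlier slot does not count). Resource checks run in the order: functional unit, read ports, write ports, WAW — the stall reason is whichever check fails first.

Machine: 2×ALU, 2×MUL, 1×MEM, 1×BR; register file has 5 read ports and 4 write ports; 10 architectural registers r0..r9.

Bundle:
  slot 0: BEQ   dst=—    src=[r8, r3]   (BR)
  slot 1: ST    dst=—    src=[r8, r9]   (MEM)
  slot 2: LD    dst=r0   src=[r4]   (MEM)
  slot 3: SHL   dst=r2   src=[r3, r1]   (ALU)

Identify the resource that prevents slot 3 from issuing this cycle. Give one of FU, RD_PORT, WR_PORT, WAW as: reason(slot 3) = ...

slot 0 (BR): ISSUE — free A2,Mu2,Ld1,B0 rp3 wp4
slot 1 (MEM): ISSUE — free A2,Mu2,Ld0,B0 rp1 wp4
slot 2 (MEM): stall FU — free A2,Mu2,Ld0,B0 rp1 wp4
slot 3 (ALU): stall RD_PORT — free A2,Mu2,Ld0,B0 rp1 wp4

reason(slot 3) = RD_PORT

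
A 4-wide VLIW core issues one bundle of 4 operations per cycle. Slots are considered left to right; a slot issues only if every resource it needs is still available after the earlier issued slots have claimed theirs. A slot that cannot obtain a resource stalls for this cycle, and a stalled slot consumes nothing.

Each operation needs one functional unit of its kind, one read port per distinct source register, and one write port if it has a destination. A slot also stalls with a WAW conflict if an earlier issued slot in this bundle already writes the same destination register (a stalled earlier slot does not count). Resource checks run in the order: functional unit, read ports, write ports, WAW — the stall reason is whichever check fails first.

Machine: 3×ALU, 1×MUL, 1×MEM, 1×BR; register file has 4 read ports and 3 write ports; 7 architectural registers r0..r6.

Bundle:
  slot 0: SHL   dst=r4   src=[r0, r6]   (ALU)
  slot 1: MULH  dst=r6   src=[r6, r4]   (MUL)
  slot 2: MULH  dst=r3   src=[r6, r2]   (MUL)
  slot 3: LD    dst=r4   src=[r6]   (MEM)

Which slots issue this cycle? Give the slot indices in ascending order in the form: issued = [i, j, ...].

slot 0 (ALU): ISSUE — free A2,Mu1,Ld1,B1 rp2 wp2
slot 1 (MUL): ISSUE — free A2,Mu0,Ld1,B1 rp0 wp1
slot 2 (MUL): stall FU — free A2,Mu0,Ld1,B1 rp0 wp1
slot 3 (MEM): stall RD_PORT — free A2,Mu0,Ld1,B1 rp0 wp1

issued = [0, 1]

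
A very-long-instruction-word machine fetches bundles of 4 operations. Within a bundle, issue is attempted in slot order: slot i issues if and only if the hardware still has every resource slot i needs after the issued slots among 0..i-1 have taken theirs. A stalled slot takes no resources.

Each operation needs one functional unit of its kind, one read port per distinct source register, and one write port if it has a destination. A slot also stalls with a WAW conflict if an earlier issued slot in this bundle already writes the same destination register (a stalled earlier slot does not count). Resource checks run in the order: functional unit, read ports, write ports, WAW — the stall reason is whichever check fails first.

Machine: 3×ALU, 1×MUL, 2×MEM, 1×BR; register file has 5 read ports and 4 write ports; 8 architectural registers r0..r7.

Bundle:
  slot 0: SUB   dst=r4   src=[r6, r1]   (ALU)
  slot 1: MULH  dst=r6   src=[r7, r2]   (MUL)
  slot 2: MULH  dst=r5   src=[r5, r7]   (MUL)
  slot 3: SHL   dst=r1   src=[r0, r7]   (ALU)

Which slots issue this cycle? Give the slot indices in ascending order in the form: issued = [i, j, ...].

issued = [0, 1]

#0 ALU src=r6,r1 dispatched  <A:2 Mu:1 Ld:2 B:1 rd:3 wr:3>
#1 MUL src=r7,r2 dispatched  <A:2 Mu:0 Ld:2 B:1 rd:1 wr:2>
#2 MUL src=r5,r7 held:FU  <A:2 Mu:0 Ld:2 B:1 rd:1 wr:2>
#3 ALU src=r0,r7 held:RD_PORT  <A:2 Mu:0 Ld:2 B:1 rd:1 wr:2>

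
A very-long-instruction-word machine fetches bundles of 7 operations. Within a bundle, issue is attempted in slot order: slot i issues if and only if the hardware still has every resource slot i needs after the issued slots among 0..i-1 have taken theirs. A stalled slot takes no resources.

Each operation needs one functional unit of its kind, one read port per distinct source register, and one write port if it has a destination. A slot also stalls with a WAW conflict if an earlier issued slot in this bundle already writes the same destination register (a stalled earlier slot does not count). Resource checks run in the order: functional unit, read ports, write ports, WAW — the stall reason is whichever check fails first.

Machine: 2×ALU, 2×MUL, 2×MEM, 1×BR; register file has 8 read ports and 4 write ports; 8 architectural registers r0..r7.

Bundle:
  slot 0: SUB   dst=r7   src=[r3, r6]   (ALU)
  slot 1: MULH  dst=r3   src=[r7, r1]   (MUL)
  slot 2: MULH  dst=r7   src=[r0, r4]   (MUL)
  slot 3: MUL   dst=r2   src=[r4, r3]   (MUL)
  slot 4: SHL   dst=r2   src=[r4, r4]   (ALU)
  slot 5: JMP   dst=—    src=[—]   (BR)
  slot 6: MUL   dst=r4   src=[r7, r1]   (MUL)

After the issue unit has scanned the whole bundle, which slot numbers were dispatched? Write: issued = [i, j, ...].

[0] ALU needs rd=2 wr=1: ok; after: ALU=1 MUL=2 MEM=2 BR=1, R=6, W=3
[1] MUL needs rd=2 wr=1: ok; after: ALU=1 MUL=1 MEM=2 BR=1, R=4, W=2
[2] MUL needs rd=2 wr=1: WAW; after: ALU=1 MUL=1 MEM=2 BR=1, R=4, W=2
[3] MUL needs rd=2 wr=1: ok; after: ALU=1 MUL=0 MEM=2 BR=1, R=2, W=1
[4] ALU needs rd=1 wr=1: WAW; after: ALU=1 MUL=0 MEM=2 BR=1, R=2, W=1
[5] BR needs rd=0 wr=0: ok; after: ALU=1 MUL=0 MEM=2 BR=0, R=2, W=1
[6] MUL needs rd=2 wr=1: FU; after: ALU=1 MUL=0 MEM=2 BR=0, R=2, W=1

issued = [0, 1, 3, 5]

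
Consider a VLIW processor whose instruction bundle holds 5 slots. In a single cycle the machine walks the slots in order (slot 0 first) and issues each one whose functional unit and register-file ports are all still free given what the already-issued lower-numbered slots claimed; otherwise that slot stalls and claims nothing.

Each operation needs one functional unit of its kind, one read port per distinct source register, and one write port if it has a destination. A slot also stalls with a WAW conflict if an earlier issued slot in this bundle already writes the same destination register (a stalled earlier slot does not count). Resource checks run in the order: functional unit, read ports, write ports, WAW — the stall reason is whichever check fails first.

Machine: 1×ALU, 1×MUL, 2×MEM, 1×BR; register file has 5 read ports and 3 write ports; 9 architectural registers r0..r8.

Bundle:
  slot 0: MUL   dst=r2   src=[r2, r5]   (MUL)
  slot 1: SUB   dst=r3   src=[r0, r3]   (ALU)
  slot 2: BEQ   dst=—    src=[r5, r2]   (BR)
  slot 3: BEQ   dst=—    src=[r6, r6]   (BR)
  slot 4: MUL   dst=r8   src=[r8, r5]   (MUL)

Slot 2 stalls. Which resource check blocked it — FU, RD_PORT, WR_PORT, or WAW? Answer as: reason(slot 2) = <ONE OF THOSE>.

reason(slot 2) = RD_PORT

(0) want 1×MUL +2rd +1wr — yes → AL1|MU0|ME2|BR1|rd3|wr2
(1) want 1×ALU +2rd +1wr — yes → AL0|MU0|ME2|BR1|rd1|wr1
(2) want 1×BR +2rd +0wr — RD_PORT → AL0|MU0|ME2|BR1|rd1|wr1
(3) want 1×BR +1rd +0wr — yes → AL0|MU0|ME2|BR0|rd0|wr1
(4) want 1×MUL +2rd +1wr — FU → AL0|MU0|ME2|BR0|rd0|wr1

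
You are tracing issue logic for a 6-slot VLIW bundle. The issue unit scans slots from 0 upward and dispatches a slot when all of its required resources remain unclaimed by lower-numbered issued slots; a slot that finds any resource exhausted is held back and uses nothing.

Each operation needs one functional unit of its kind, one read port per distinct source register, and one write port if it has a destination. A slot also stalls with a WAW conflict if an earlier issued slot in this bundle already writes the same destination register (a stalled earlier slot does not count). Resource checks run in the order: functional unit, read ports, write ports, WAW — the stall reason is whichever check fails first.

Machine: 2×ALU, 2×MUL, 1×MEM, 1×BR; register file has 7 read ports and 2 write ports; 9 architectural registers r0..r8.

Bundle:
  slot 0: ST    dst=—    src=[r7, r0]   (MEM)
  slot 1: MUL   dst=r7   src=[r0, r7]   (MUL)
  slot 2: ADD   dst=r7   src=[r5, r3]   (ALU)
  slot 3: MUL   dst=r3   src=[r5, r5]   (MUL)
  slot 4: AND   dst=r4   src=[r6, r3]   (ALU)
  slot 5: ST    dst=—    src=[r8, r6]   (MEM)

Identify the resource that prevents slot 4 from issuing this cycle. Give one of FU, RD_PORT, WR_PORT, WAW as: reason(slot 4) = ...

reason(slot 4) = WR_PORT

  0. MEM ⇒ go  {2A/2Mu/0Ld/1B | 5r 2w}
  1. MUL→r7 ⇒ go  {2A/1Mu/0Ld/1B | 3r 1w}
  2. ALU→r7 ⇒ no(WAW)  {2A/1Mu/0Ld/1B | 3r 1w}
  3. MUL→r3 ⇒ go  {2A/0Mu/0Ld/1B | 2r 0w}
  4. ALU→r4 ⇒ no(WR_PORT)  {2A/0Mu/0Ld/1B | 2r 0w}
  5. MEM ⇒ no(FU)  {2A/0Mu/0Ld/1B | 2r 0w}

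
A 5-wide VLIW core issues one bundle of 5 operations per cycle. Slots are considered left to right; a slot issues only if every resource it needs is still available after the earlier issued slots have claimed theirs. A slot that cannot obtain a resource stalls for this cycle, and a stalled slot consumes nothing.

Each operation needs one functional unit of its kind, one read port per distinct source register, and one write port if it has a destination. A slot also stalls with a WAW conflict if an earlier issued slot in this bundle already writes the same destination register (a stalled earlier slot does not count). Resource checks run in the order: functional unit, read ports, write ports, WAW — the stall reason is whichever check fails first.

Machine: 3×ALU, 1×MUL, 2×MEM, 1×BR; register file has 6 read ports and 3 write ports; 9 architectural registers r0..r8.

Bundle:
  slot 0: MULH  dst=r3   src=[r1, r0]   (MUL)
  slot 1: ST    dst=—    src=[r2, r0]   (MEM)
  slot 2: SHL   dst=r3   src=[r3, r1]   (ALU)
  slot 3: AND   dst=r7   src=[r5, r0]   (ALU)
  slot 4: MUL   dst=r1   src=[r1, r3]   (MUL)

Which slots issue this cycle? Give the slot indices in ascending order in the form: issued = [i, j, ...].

issued = [0, 1, 3]

  0. MUL→r3 ⇒ go  {3A/0Mu/2Ld/1B | 4r 2w}
  1. MEM ⇒ go  {3A/0Mu/1Ld/1B | 2r 2w}
  2. ALU→r3 ⇒ no(WAW)  {3A/0Mu/1Ld/1B | 2r 2w}
  3. ALU→r7 ⇒ go  {2A/0Mu/1Ld/1B | 0r 1w}
  4. MUL→r1 ⇒ no(FU)  {2A/0Mu/1Ld/1B | 0r 1w}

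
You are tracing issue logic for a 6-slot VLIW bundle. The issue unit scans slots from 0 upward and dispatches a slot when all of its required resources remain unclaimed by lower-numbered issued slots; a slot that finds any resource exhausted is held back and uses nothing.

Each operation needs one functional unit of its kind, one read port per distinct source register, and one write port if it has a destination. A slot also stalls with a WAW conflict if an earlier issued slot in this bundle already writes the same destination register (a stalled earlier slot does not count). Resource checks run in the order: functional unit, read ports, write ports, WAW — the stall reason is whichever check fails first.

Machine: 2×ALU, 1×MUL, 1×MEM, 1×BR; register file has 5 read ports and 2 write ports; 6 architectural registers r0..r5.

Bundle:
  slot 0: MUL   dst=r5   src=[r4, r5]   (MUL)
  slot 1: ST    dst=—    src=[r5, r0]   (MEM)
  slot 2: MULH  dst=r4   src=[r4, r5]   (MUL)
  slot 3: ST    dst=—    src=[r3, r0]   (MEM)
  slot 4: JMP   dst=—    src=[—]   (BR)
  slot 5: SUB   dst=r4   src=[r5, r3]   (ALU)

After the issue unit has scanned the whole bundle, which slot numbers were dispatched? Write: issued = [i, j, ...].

  0. MUL→r5 ⇒ go  {2A/0Mu/1Ld/1B | 3r 1w}
  1. MEM ⇒ go  {2A/0Mu/0Ld/1B | 1r 1w}
  2. MUL→r4 ⇒ no(FU)  {2A/0Mu/0Ld/1B | 1r 1w}
  3. MEM ⇒ no(FU)  {2A/0Mu/0Ld/1B | 1r 1w}
  4. BR ⇒ go  {2A/0Mu/0Ld/0B | 1r 1w}
  5. ALU→r4 ⇒ no(RD_PORT)  {2A/0Mu/0Ld/0B | 1r 1w}

issued = [0, 1, 4]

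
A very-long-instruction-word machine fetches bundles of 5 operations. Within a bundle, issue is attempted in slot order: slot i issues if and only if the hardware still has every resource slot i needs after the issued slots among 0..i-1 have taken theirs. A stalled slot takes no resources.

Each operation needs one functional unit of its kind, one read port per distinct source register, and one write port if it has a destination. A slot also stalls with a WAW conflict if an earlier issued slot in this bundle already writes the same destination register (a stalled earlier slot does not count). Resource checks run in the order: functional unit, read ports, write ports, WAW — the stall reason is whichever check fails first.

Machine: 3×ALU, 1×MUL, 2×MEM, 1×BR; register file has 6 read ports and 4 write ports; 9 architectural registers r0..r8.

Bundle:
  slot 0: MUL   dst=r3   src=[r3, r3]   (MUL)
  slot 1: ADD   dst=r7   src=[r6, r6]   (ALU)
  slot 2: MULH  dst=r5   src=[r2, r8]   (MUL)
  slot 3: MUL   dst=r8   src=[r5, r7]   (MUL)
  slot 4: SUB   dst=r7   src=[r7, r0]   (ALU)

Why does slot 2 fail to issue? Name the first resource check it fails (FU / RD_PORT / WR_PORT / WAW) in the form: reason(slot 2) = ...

[0] MUL needs rd=1 wr=1: ok; after: ALU=3 MUL=0 MEM=2 BR=1, R=5, W=3
[1] ALU needs rd=1 wr=1: ok; after: ALU=2 MUL=0 MEM=2 BR=1, R=4, W=2
[2] MUL needs rd=2 wr=1: FU; after: ALU=2 MUL=0 MEM=2 BR=1, R=4, W=2
[3] MUL needs rd=2 wr=1: FU; after: ALU=2 MUL=0 MEM=2 BR=1, R=4, W=2
[4] ALU needs rd=2 wr=1: WAW; after: ALU=2 MUL=0 MEM=2 BR=1, R=4, W=2

reason(slot 2) = FU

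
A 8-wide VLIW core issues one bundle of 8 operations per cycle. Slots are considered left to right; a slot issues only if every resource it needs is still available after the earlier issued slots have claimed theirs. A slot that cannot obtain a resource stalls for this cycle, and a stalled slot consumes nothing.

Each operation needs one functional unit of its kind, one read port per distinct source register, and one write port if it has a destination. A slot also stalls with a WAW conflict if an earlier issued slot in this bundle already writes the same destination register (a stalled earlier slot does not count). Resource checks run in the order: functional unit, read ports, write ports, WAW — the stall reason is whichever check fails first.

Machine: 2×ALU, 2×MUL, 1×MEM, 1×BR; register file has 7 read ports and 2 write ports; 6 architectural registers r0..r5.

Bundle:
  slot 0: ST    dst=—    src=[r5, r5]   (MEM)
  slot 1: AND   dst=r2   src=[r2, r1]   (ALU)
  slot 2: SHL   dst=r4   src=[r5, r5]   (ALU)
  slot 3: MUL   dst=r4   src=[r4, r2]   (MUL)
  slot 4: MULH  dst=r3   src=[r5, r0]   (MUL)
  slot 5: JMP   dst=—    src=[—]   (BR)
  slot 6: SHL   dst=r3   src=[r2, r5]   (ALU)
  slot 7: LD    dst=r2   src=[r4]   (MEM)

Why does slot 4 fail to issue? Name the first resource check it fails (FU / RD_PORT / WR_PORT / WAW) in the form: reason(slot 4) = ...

reason(slot 4) = WR_PORT

#0 MEM src=r5,r5 dispatched  <A:2 Mu:2 Ld:0 B:1 rd:6 wr:2>
#1 ALU src=r2,r1 dispatched  <A:1 Mu:2 Ld:0 B:1 rd:4 wr:1>
#2 ALU src=r5,r5 dispatched  <A:0 Mu:2 Ld:0 B:1 rd:3 wr:0>
#3 MUL src=r4,r2 held:WR_PORT  <A:0 Mu:2 Ld:0 B:1 rd:3 wr:0>
#4 MUL src=r5,r0 held:WR_PORT  <A:0 Mu:2 Ld:0 B:1 rd:3 wr:0>
#5 BR src=- dispatched  <A:0 Mu:2 Ld:0 B:0 rd:3 wr:0>
#6 ALU src=r2,r5 held:FU  <A:0 Mu:2 Ld:0 B:0 rd:3 wr:0>
#7 MEM src=r4 held:FU  <A:0 Mu:2 Ld:0 B:0 rd:3 wr:0>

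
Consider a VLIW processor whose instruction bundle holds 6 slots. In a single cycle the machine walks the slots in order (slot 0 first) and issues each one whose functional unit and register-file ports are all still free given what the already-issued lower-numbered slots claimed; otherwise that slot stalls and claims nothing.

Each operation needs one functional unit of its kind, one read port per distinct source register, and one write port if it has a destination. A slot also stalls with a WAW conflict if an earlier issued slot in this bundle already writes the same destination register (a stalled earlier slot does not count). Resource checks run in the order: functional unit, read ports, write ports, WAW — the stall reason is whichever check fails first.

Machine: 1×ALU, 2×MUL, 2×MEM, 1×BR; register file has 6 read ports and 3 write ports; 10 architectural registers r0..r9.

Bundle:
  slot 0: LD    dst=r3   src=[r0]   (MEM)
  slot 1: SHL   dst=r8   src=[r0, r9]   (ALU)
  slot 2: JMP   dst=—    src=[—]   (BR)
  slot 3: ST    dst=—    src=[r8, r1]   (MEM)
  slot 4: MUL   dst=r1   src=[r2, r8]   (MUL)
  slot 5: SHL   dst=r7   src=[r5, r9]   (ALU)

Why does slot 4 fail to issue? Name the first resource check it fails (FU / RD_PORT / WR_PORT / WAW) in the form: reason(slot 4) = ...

slot 0 (MEM): ISSUE — free A1,Mu2,Ld1,B1 rp5 wp2
slot 1 (ALU): ISSUE — free A0,Mu2,Ld1,B1 rp3 wp1
slot 2 (BR): ISSUE — free A0,Mu2,Ld1,B0 rp3 wp1
slot 3 (MEM): ISSUE — free A0,Mu2,Ld0,B0 rp1 wp1
slot 4 (MUL): stall RD_PORT — free A0,Mu2,Ld0,B0 rp1 wp1
slot 5 (ALU): stall FU — free A0,Mu2,Ld0,B0 rp1 wp1

reason(slot 4) = RD_PORT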